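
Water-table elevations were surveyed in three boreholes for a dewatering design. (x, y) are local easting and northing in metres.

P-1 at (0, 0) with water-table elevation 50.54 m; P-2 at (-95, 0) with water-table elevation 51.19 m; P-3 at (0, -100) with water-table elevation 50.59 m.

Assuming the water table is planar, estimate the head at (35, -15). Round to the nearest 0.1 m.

∂h/∂x = (51.19 − 50.54) / (-95 − 0) = -0.006842
∂h/∂y = (50.59 − 50.54) / (-100 − 0) = -0.0005000
h(35, -15) = 50.54 + (-0.006842)·(35) + (-0.0005000)·(-15) = 50.54 -0.239 +0.008 = 50.308 m.

50.3 m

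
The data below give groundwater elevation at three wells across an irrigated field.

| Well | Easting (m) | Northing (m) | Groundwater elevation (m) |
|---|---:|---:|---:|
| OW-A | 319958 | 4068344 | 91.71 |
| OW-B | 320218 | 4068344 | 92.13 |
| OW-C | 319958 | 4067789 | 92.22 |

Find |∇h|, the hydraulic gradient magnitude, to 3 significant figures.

0.00186

∂h/∂x = (92.13 − 91.71) / (320218 − 319958) = +0.001615
∂h/∂y = (92.22 − 91.71) / (4067789 − 4068344) = -0.0009189
|∇h| = √(0.001615² + -0.0009189²) = 0.001858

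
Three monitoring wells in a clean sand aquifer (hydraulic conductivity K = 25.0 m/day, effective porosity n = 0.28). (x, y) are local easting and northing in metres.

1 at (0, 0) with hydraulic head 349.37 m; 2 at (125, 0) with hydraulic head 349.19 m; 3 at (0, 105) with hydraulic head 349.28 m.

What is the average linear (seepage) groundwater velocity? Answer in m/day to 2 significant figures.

∂h/∂x = (349.19 − 349.37) / (125 − 0) = -0.001440
∂h/∂y = (349.28 − 349.37) / (105 − 0) = -0.0008571
|∇h| = √(-0.001440² + -0.0008571²) = 0.001676
Seepage velocity v = K·i/n = 25.0 × 0.001676 / 0.28 = 0.1496 m/day.

0.15 m/day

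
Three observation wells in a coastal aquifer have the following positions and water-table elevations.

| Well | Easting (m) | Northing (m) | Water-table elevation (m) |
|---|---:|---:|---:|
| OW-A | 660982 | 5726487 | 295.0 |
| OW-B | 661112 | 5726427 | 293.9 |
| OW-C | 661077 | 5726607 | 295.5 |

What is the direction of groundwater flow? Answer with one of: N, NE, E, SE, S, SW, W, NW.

Three-point gradient (reference OW-A): Δ to OW-B = (130, -60, -1.1), Δ to OW-C = (95, 120, +0.5).
∂h/∂x = -0.004789, ∂h/∂y = +0.007958 (det = 21300).
Flow = −∇h = (+0.004789 east, -0.007958 north), which points southeast.

SE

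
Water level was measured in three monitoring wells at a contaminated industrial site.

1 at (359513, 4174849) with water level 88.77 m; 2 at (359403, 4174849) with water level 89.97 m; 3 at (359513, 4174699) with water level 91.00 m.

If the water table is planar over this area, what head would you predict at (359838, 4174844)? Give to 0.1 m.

∂h/∂x = (89.97 − 88.77) / (359403 − 359513) = -0.01091
∂h/∂y = (91.00 − 88.77) / (4174699 − 4174849) = -0.01487
h(359838, 4174844) = 88.77 + (-0.01091)·(325) + (-0.01487)·(-5) = 88.77 -3.545 +0.074 = 85.299 m.

85.3 m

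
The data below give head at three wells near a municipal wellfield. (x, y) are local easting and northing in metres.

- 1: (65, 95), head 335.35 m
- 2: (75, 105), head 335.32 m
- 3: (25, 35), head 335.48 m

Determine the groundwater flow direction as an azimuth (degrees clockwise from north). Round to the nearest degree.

079°

Taking 1 as reference: 2−1 = (10, 10, -0.03); 3−1 = (-40, -60, +0.13).
Determinant of the coordinate differences = 10·(-60) − (-40)·10 = -200.
∂h/∂x = [(-0.03)·(-60) − (+0.13)·10] / -200 = -0.002500
∂h/∂y = [10·(+0.13) − (-40)·(-0.03)] / -200 = -0.0005000
Flow direction (−∇h) has components (+0.002500 E, +0.0005000 N).
Azimuth = atan2(E, N) = atan2(+0.002500, +0.0005000) = 78.7° ≈ 079°.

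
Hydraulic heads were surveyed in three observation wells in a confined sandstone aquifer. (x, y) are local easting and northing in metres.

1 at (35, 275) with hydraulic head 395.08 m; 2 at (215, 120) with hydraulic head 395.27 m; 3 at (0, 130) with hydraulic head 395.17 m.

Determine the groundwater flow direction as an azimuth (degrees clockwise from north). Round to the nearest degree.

329°

Differences from 1: to 2 (Δx, Δy, Δh) = (180, -155, +0.19); to 3 = (-35, -145, +0.09).
Solve a·Δx + b·Δy = Δh: det = 180·(-145) − (-35)·(-155) = -31525.
∂h/∂x = [(+0.19)·(-145) − (+0.09)·(-155)] / -31525 = +0.0004314
∂h/∂y = [180·(+0.09) − (-35)·(+0.19)] / -31525 = -0.0007248
Flow direction (−∇h) has components (-0.0004314 E, +0.0007248 N).
Azimuth = atan2(E, N) = atan2(-0.0004314, +0.0007248) = 329.2° ≈ 329°.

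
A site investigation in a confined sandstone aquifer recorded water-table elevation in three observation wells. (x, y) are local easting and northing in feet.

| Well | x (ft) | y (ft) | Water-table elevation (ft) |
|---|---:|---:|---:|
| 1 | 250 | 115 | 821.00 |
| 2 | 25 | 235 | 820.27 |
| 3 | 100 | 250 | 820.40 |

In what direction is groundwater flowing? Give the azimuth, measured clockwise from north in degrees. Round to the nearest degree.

314°

Taking 1 as reference: 2−1 = (-225, 120, -0.73); 3−1 = (-150, 135, -0.60).
Solve a·Δx + b·Δy = Δh: det = (-225)·135 − (-150)·120 = -12375.
∂h/∂x = [(-0.73)·135 − (-0.60)·120] / -12375 = +0.002145
∂h/∂y = [(-225)·(-0.60) − (-150)·(-0.73)] / -12375 = -0.002061
Flow direction (−∇h) has components (-0.002145 E, +0.002061 N).
Azimuth = atan2(E, N) = atan2(-0.002145, +0.002061) = 313.8° ≈ 314°.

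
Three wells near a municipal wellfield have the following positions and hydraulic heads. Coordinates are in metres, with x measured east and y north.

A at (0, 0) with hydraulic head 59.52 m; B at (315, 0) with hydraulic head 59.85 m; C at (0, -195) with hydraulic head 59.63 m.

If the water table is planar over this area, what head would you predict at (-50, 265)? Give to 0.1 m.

59.3 m

∂h/∂x = (59.85 − 59.52) / (315 − 0) = +0.001048
∂h/∂y = (59.63 − 59.52) / (-195 − 0) = -0.0005641
h(-50, 265) = 59.52 + (+0.001048)·(-50) + (-0.0005641)·(265) = 59.52 -0.052 -0.149 = 59.318 m.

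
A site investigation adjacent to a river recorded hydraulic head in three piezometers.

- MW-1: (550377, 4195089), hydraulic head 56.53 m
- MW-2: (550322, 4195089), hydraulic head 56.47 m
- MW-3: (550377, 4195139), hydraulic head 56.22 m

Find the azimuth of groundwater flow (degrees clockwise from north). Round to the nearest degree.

350°

∂h/∂x = (56.47 − 56.53) / (550322 − 550377) = +0.001091
∂h/∂y = (56.22 − 56.53) / (4195139 − 4195089) = -0.006200
Flow direction (−∇h) has components (-0.001091 E, +0.006200 N).
Azimuth = atan2(E, N) = atan2(-0.001091, +0.006200) = 350.0° ≈ 350°.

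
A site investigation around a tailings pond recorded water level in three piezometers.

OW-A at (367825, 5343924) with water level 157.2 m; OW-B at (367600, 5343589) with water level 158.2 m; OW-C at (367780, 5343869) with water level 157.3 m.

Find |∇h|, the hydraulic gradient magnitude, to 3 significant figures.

With h = a·x + b·y + c and OW-A as origin, the differences give:
  (-225)·a + (-335)·b = +1.0
  (-45)·a + (-55)·b = +0.1
Eliminate b (×(-55) and ×(-335), subtract): -2700·a = -21.50 → a = ∂h/∂x = +0.007963
Back-substitute: b = ∂h/∂y = -0.008333.
|∇h| = √(0.007963² + -0.008333²) = 0.01153

0.0115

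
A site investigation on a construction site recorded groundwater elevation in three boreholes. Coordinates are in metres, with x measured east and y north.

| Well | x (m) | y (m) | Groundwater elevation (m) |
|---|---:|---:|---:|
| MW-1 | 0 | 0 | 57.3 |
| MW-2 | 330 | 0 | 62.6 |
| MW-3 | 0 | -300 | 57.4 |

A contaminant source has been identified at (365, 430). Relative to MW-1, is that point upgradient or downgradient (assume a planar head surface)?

upgradient

∂h/∂x = (62.6 − 57.3) / (330 − 0) = +0.01606
∂h/∂y = (57.4 − 57.3) / (-300 − 0) = -0.0003333
Head at (365, 430) = 57.3 + (+0.01606)·(365) + (-0.0003333)·(430) = 63.02 m.
That is higher than the 57.3 m at MW-1, so the point is upgradient.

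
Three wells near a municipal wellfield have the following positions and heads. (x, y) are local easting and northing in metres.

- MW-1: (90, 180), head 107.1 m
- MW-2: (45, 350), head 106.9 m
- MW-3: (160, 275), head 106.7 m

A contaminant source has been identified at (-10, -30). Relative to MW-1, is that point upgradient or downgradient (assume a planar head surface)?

upgradient

With h = a·x + b·y + c and MW-1 as origin, the differences give:
  (-45)·a + 170·b = -0.2
  70·a + 95·b = -0.4
Eliminate b (×95 and ×170, subtract): -16175·a = 49.00 → a = ∂h/∂x = -0.003029
Back-substitute: b = ∂h/∂y = -0.001978.
Head at (-10, -30) = 107.1 + (-0.003029)·(-100) + (-0.001978)·(-210) = 107.82 m.
That is higher than the 107.1 m at MW-1, so the point is upgradient.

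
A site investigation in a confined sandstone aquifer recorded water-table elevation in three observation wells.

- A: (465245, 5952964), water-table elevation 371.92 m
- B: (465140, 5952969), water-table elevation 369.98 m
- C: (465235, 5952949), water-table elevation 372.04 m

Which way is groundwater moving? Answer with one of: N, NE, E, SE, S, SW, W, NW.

Differences from A: to B (Δx, Δy, Δh) = (-105, 5, -1.94); to C = (-10, -15, +0.12).
Solve a·Δx + b·Δy = Δh: det = (-105)·(-15) − (-10)·5 = 1625.
∂h/∂x = [(-1.94)·(-15) − (+0.12)·5] / 1625 = +0.01754
∂h/∂y = [(-105)·(+0.12) − (-10)·(-1.94)] / 1625 = -0.01969
Flow = −∇h = (-0.01754 east, +0.01969 north), which points northwest.

NW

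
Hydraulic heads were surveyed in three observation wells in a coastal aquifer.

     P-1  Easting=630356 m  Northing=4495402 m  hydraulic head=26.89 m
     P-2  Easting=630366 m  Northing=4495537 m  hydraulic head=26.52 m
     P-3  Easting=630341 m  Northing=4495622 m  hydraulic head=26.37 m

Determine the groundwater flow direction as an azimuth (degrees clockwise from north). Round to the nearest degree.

046°

Three-point gradient (reference P-1): Δ to P-2 = (10, 135, -0.37), Δ to P-3 = (-15, 220, -0.52).
∂h/∂x = -0.002651, ∂h/∂y = -0.002544 (det = 4225).
Flow direction (−∇h) has components (+0.002651 E, +0.002544 N).
Azimuth = atan2(E, N) = atan2(+0.002651, +0.002544) = 46.2° ≈ 046°.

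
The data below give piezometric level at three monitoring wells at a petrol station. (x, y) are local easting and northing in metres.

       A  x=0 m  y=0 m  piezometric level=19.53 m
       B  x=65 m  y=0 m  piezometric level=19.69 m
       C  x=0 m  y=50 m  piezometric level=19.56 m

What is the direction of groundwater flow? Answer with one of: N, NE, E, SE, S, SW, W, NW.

W

∂h/∂x = (19.69 − 19.53) / (65 − 0) = +0.002462
∂h/∂y = (19.56 − 19.53) / (50 − 0) = +0.0006000
Flow = −∇h = (-0.002462 east, -0.0006000 north), which points west.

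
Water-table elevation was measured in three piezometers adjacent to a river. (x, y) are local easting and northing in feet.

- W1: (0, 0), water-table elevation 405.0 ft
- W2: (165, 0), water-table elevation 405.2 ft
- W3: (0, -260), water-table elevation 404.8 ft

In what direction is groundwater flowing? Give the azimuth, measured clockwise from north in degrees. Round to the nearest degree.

238°

∂h/∂x = (405.2 − 405.0) / (165 − 0) = +0.001212
∂h/∂y = (404.8 − 405.0) / (-260 − 0) = +0.0007692
Flow direction (−∇h) has components (-0.001212 E, -0.0007692 N).
Azimuth = atan2(E, N) = atan2(-0.001212, -0.0007692) = 237.6° ≈ 238°.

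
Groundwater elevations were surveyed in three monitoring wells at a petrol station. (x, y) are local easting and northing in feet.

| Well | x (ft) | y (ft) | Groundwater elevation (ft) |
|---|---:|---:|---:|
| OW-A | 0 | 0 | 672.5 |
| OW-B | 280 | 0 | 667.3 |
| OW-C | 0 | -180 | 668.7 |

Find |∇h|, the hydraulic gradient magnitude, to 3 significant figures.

0.0281

∂h/∂x = (667.3 − 672.5) / (280 − 0) = -0.01857
∂h/∂y = (668.7 − 672.5) / (-180 − 0) = +0.02111
|∇h| = √(-0.01857² + 0.02111²) = 0.02812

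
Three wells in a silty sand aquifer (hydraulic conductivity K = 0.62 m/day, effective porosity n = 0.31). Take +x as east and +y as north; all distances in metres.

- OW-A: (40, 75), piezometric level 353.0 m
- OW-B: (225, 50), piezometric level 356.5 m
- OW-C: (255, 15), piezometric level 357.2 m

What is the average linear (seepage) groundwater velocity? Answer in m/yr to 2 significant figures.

14 m/yr

Differences from OW-A: to OW-B (Δx, Δy, Δh) = (185, -25, +3.5); to OW-C = (215, -60, +4.2).
Determinant of the coordinate differences = 185·(-60) − 215·(-25) = -5725.
∂h/∂x = [(+3.5)·(-60) − (+4.2)·(-25)] / -5725 = +0.01834
∂h/∂y = [185·(+4.2) − 215·(+3.5)] / -5725 = -0.004279
|∇h| = √(0.01834² + -0.004279²) = 0.01883
Seepage velocity v = K·i/n = 0.62 × 0.01883 / 0.31 = 0.03766 m/day = 13.76 m/yr.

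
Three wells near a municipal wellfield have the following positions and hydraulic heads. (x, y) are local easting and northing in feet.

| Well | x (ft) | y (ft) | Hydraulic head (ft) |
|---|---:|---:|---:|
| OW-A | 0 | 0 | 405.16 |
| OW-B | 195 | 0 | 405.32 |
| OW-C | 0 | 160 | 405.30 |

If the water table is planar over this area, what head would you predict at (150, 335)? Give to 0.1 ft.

∂h/∂x = (405.32 − 405.16) / (195 − 0) = +0.0008205
∂h/∂y = (405.30 − 405.16) / (160 − 0) = +0.0008750
h(150, 335) = 405.16 + (+0.0008205)·(150) + (+0.0008750)·(335) = 405.16 +0.123 +0.293 = 405.576 ft.

405.6 ft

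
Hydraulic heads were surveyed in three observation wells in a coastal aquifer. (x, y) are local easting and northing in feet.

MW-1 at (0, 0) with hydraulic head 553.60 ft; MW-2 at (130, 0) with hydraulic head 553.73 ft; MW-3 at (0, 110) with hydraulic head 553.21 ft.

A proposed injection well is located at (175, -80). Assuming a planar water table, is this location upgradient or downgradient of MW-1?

upgradient

∂h/∂x = (553.73 − 553.60) / (130 − 0) = +0.0010000
∂h/∂y = (553.21 − 553.60) / (110 − 0) = -0.003545
Head at (175, -80) = 553.60 + (+0.0010000)·(175) + (-0.003545)·(-80) = 554.06 ft.
That is higher than the 553.60 ft at MW-1, so the point is upgradient.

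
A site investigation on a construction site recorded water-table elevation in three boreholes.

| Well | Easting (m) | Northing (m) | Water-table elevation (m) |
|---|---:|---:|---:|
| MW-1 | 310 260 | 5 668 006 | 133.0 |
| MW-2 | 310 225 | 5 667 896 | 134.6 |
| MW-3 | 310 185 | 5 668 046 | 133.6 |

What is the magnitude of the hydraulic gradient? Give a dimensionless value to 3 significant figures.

Differences from MW-1: to MW-2 (Δx, Δy, Δh) = (-35, -110, +1.6); to MW-3 = (-75, 40, +0.6).
Determinant of the coordinate differences = (-35)·40 − (-75)·(-110) = -9650.
∂h/∂x = [(+1.6)·40 − (+0.6)·(-110)] / -9650 = -0.01347
∂h/∂y = [(-35)·(+0.6) − (-75)·(+1.6)] / -9650 = -0.01026
|∇h| = √(-0.01347² + -0.01026²) = 0.01693

0.0169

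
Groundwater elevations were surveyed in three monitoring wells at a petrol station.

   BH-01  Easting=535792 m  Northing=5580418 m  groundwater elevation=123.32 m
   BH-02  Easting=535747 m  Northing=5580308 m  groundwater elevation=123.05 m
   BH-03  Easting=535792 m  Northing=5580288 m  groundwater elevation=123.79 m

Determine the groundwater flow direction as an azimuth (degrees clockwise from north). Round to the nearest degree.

284°

Differences from BH-01: to BH-02 (Δx, Δy, Δh) = (-45, -110, -0.27); to BH-03 = (0, -130, +0.47).
Solve a·Δx + b·Δy = Δh: det = (-45)·(-130) − 0·(-110) = 5850.
∂h/∂x = [(-0.27)·(-130) − (+0.47)·(-110)] / 5850 = +0.01484
∂h/∂y = [(-45)·(+0.47) − 0·(-0.27)] / 5850 = -0.003615
Flow direction (−∇h) has components (-0.01484 E, +0.003615 N).
Azimuth = atan2(E, N) = atan2(-0.01484, +0.003615) = 283.7° ≈ 284°.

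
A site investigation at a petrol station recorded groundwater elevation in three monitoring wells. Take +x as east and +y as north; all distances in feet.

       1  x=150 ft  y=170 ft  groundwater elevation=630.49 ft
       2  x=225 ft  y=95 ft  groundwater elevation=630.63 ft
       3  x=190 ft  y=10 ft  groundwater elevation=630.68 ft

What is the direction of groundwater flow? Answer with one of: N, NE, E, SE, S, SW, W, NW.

NW

Taking 1 as reference: 2−1 = (75, -75, +0.14); 3−1 = (40, -160, +0.19).
Determinant of the coordinate differences = 75·(-160) − 40·(-75) = -9000.
∂h/∂x = [(+0.14)·(-160) − (+0.19)·(-75)] / -9000 = +0.0009056
∂h/∂y = [75·(+0.19) − 40·(+0.14)] / -9000 = -0.0009611
Flow = −∇h = (-0.0009056 east, +0.0009611 north), which points northwest.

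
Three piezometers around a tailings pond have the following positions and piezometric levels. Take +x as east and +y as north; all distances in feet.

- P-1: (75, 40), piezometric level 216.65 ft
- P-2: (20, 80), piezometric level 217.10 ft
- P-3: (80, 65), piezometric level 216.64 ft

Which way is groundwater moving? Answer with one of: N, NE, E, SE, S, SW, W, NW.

E

Three-point gradient (reference P-1): Δ to P-2 = (-55, 40, +0.45), Δ to P-3 = (5, 25, -0.01).
∂h/∂x = -0.007397, ∂h/∂y = +0.001079 (det = -1575).
Flow = −∇h = (+0.007397 east, -0.001079 north), which points east.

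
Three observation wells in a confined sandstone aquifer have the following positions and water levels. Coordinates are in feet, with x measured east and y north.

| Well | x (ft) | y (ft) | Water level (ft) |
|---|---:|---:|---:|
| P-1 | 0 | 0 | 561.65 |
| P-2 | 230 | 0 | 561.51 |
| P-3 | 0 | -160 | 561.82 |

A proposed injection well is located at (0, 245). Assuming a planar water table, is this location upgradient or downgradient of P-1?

∂h/∂x = (561.51 − 561.65) / (230 − 0) = -0.0006087
∂h/∂y = (561.82 − 561.65) / (-160 − 0) = -0.001063
Head at (0, 245) = 561.65 + (-0.0006087)·(0) + (-0.001063)·(245) = 561.39 ft.
That is lower than the 561.65 ft at P-1, so the point is downgradient.

downgradient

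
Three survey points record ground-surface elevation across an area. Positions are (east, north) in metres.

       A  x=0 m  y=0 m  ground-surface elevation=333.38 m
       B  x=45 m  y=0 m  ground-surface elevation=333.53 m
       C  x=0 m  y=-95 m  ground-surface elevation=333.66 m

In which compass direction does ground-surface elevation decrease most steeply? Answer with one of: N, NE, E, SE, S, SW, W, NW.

NW

∂z/∂x = (333.53 − 333.38) / (45 − 0) = +0.003333
∂z/∂y = (333.66 − 333.38) / (-95 − 0) = -0.002947
Steepest decrease is along −∇f = (-0.003333 E, +0.002947 N) → northwest.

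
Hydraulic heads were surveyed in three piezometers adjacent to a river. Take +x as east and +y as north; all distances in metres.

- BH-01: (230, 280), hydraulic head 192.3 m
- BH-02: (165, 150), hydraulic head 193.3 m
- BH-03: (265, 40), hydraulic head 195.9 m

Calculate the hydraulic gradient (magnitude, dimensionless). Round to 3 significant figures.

Taking BH-01 as reference: BH-02−BH-01 = (-65, -130, +1.0); BH-03−BH-01 = (35, -240, +3.6).
Determinant of the coordinate differences = (-65)·(-240) − 35·(-130) = 20150.
∂h/∂x = [(+1.0)·(-240) − (+3.6)·(-130)] / 20150 = +0.01132
∂h/∂y = [(-65)·(+3.6) − 35·(+1.0)] / 20150 = -0.01335
|∇h| = √(0.01132² + -0.01335²) = 0.0175

0.0175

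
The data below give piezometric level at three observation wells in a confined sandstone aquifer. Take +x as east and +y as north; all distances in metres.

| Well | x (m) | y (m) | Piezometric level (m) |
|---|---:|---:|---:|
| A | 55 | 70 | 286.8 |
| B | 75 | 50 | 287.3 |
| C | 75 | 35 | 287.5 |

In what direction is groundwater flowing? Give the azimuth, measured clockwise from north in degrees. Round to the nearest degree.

Differences from A: to B (Δx, Δy, Δh) = (20, -20, +0.5); to C = (20, -35, +0.7).
Solve a·Δx + b·Δy = Δh: det = 20·(-35) − 20·(-20) = -300.
∂h/∂x = [(+0.5)·(-35) − (+0.7)·(-20)] / -300 = +0.01167
∂h/∂y = [20·(+0.7) − 20·(+0.5)] / -300 = -0.01333
Flow direction (−∇h) has components (-0.01167 E, +0.01333 N).
Azimuth = atan2(E, N) = atan2(-0.01167, +0.01333) = 318.8° ≈ 319°.

319°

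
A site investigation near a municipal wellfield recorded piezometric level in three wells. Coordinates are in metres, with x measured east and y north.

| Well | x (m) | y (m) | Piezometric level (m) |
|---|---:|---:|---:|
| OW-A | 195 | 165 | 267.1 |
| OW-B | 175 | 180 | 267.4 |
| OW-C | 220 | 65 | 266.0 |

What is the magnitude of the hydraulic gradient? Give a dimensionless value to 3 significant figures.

0.0122

Taking OW-A as reference: OW-B−OW-A = (-20, 15, +0.3); OW-C−OW-A = (25, -100, -1.1).
Solve a·Δx + b·Δy = Δh: det = (-20)·(-100) − 25·15 = 1625.
∂h/∂x = [(+0.3)·(-100) − (-1.1)·15] / 1625 = -0.008308
∂h/∂y = [(-20)·(-1.1) − 25·(+0.3)] / 1625 = +0.008923
|∇h| = √(-0.008308² + 0.008923²) = 0.01219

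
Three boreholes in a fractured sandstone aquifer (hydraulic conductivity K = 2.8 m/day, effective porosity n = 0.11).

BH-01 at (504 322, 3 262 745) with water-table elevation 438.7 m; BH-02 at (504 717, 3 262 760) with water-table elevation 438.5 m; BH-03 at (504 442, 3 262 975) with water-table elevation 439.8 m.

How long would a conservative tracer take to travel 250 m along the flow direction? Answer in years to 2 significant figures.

5.2 years

Differences from BH-01: to BH-02 (Δx, Δy, Δh) = (395, 15, -0.2); to BH-03 = (120, 230, +1.1).
Solve a·Δx + b·Δy = Δh: det = 395·230 − 120·15 = 89050.
∂h/∂x = [(-0.2)·230 − (+1.1)·15] / 89050 = -0.0007019
∂h/∂y = [395·(+1.1) − 120·(-0.2)] / 89050 = +0.005149
|∇h| = √(-0.0007019² + 0.005149²) = 0.005197
Seepage velocity v = K·i/n = 2.8 × 0.005197 / 0.11 = 0.1323 m/day.
t = 250 / 0.1323 = 1890 days = 5.17 years.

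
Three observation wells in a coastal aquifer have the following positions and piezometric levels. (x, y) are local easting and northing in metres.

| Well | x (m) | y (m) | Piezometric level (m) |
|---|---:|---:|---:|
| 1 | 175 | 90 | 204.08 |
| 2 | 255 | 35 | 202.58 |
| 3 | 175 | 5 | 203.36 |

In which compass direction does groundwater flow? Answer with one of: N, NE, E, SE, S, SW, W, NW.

SE

With h = a·x + b·y + c and 1 as origin, the differences give:
  80·a + (-55)·b = -1.50
  0·a + (-85)·b = -0.72
Eliminate b (×(-85) and ×(-55), subtract): -6800·a = 87.900 → a = ∂h/∂x = -0.01293
Back-substitute: b = ∂h/∂y = +0.008471.
Flow = −∇h = (+0.01293 east, -0.008471 north), which points southeast.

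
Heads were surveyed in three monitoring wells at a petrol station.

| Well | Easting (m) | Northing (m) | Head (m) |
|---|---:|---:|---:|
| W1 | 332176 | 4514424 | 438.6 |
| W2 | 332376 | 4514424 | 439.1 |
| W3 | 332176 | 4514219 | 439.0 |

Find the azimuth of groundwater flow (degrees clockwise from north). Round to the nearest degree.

308°

∂h/∂x = (439.1 − 438.6) / (332376 − 332176) = +0.002500
∂h/∂y = (439.0 − 438.6) / (4514219 − 4514424) = -0.001951
Flow direction (−∇h) has components (-0.002500 E, +0.001951 N).
Azimuth = atan2(E, N) = atan2(-0.002500, +0.001951) = 308.0° ≈ 308°.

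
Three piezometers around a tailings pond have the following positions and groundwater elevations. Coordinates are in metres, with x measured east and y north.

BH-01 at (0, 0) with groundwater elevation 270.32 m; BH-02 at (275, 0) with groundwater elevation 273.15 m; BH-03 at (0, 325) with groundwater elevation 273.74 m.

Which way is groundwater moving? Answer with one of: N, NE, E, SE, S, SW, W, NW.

∂h/∂x = (273.15 − 270.32) / (275 − 0) = +0.01029
∂h/∂y = (273.74 − 270.32) / (325 − 0) = +0.01052
Flow = −∇h = (-0.01029 east, -0.01052 north), which points southwest.

SW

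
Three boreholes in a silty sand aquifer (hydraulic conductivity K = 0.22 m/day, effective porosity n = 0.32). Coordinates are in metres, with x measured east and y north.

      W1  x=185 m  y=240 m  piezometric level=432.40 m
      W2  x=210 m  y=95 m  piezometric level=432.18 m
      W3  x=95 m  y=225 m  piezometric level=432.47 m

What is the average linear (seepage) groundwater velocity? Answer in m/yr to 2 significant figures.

With h = a·x + b·y + c and W1 as origin, the differences give:
  25·a + (-145)·b = -0.22
  (-90)·a + (-15)·b = +0.07
Eliminate b (×(-15) and ×(-145), subtract): -13425·a = 13.450 → a = ∂h/∂x = -0.001002
Back-substitute: b = ∂h/∂y = +0.001345.
|∇h| = √(-0.001002² + 0.001345²) = 0.001677
Seepage velocity v = K·i/n = 0.22 × 0.001677 / 0.32 = 0.001153 m/day = 0.4211 m/yr.

0.42 m/yr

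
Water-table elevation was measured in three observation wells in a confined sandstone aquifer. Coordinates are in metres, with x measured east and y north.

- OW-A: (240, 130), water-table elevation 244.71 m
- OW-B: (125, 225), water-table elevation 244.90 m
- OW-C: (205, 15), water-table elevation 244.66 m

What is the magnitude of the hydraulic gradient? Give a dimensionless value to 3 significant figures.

0.00128

Differences from OW-A: to OW-B (Δx, Δy, Δh) = (-115, 95, +0.19); to OW-C = (-35, -115, -0.05).
Solve a·Δx + b·Δy = Δh: det = (-115)·(-115) − (-35)·95 = 16550.
∂h/∂x = [(+0.19)·(-115) − (-0.05)·95] / 16550 = -0.001033
∂h/∂y = [(-115)·(-0.05) − (-35)·(+0.19)] / 16550 = +0.0007492
|∇h| = √(-0.001033² + 0.0007492²) = 0.001276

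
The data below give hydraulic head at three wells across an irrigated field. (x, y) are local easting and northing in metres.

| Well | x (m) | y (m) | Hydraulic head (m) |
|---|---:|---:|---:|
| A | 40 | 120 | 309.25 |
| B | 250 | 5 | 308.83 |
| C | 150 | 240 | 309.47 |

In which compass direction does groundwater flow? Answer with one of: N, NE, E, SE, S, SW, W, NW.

S

Three-point gradient (reference A): Δ to B = (210, -115, -0.42), Δ to C = (110, 120, +0.22).
∂h/∂x = -0.0006631, ∂h/∂y = +0.002441 (det = 37850).
Flow = −∇h = (+0.0006631 east, -0.002441 north), which points south.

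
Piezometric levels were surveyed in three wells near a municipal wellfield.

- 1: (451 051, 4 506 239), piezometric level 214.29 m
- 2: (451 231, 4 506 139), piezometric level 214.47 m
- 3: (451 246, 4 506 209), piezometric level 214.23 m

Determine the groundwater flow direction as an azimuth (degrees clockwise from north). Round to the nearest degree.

014°

Three-point gradient (reference 1): Δ to 2 = (180, -100, +0.18), Δ to 3 = (195, -30, -0.06).
∂h/∂x = -0.0008085, ∂h/∂y = -0.003255 (det = 14100).
Flow direction (−∇h) has components (+0.0008085 E, +0.003255 N).
Azimuth = atan2(E, N) = atan2(+0.0008085, +0.003255) = 13.9° ≈ 014°.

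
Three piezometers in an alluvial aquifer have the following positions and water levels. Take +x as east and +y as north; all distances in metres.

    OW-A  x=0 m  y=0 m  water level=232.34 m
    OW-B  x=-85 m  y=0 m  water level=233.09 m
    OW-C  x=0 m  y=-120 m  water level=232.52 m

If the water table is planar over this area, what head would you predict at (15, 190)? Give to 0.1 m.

231.9 m

∂h/∂x = (233.09 − 232.34) / (-85 − 0) = -0.008824
∂h/∂y = (232.52 − 232.34) / (-120 − 0) = -0.001500
h(15, 190) = 232.34 + (-0.008824)·(15) + (-0.001500)·(190) = 232.34 -0.132 -0.285 = 231.923 m.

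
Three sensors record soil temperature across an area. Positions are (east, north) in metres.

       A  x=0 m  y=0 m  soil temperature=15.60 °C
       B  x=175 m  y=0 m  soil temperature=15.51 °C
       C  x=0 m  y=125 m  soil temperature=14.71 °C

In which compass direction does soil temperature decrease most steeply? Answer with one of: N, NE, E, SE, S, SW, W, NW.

N

∂T/∂x = (15.51 − 15.60) / (175 − 0) = -0.0005143
∂T/∂y = (14.71 − 15.60) / (125 − 0) = -0.007120
Steepest decrease is along −∇f = (+0.0005143 E, +0.007120 N) → north.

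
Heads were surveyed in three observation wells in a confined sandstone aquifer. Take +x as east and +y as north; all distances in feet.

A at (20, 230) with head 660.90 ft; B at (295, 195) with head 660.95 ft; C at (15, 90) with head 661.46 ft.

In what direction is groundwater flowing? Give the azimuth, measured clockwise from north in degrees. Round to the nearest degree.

Differences from A: to B (Δx, Δy, Δh) = (275, -35, +0.05); to C = (-5, -140, +0.56).
Determinant of the coordinate differences = 275·(-140) − (-5)·(-35) = -38675.
∂h/∂x = [(+0.05)·(-140) − (+0.56)·(-35)] / -38675 = -0.0003258
∂h/∂y = [275·(+0.56) − (-5)·(+0.05)] / -38675 = -0.003988
Flow direction (−∇h) has components (+0.0003258 E, +0.003988 N).
Azimuth = atan2(E, N) = atan2(+0.0003258, +0.003988) = 4.7° ≈ 005°.

005°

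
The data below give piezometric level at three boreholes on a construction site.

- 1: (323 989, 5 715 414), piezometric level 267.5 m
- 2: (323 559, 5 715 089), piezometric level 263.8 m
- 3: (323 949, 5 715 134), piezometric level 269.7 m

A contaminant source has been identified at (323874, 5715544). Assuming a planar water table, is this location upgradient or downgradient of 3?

With h = a·x + b·y + c and 1 as origin, the differences give:
  (-430)·a + (-325)·b = -3.7
  (-40)·a + (-280)·b = +2.2
Eliminate b (×(-280) and ×(-325), subtract): 107400·a = 1751.00 → a = ∂h/∂x = +0.01630
Back-substitute: b = ∂h/∂y = -0.01019.
Head at (323874, 5715544) = 267.5 + (+0.01630)·(-115) + (-0.01019)·(130) = 264.30 m.
That is lower than the 269.7 m at 3, so the point is downgradient.

downgradient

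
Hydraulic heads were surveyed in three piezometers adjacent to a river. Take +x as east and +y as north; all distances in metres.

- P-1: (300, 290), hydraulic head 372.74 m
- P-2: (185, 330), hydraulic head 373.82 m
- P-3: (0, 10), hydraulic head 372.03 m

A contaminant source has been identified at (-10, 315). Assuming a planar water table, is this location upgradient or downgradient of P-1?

upgradient

Differences from P-1: to P-2 (Δx, Δy, Δh) = (-115, 40, +1.08); to P-3 = (-300, -280, -0.71).
Determinant of the coordinate differences = (-115)·(-280) − (-300)·40 = 44200.
∂h/∂x = [(+1.08)·(-280) − (-0.71)·40] / 44200 = -0.006199
∂h/∂y = [(-115)·(-0.71) − (-300)·(+1.08)] / 44200 = +0.009178
Head at (-10, 315) = 372.74 + (-0.006199)·(-310) + (+0.009178)·(25) = 374.89 m.
That is higher than the 372.74 m at P-1, so the point is upgradient.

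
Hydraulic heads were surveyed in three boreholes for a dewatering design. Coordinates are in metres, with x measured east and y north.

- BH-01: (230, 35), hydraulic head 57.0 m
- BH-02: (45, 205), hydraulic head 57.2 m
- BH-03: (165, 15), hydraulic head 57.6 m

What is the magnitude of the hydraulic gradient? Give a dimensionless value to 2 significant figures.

With h = a·x + b·y + c and BH-01 as origin, the differences give:
  (-185)·a + 170·b = +0.2
  (-65)·a + (-20)·b = +0.6
Eliminate b (×(-20) and ×170, subtract): 14750·a = -106.00 → a = ∂h/∂x = -0.007186
Back-substitute: b = ∂h/∂y = -0.006644.
|∇h| = √(-0.007186² + -0.006644²) = 0.009787

0.0098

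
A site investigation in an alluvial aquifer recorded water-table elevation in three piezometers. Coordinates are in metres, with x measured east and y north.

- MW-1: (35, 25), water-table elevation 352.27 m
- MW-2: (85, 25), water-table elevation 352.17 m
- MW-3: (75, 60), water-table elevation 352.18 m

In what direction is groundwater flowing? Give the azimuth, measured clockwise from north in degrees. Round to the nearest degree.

With h = a·x + b·y + c and MW-1 as origin, the differences give:
  50·a + 0·b = -0.10
  40·a + 35·b = -0.09
Eliminate b (×35 and ×0, subtract): 1750·a = -3.500 → a = ∂h/∂x = -0.002000
Back-substitute: b = ∂h/∂y = -0.0002857.
Flow direction (−∇h) has components (+0.002000 E, +0.0002857 N).
Azimuth = atan2(E, N) = atan2(+0.002000, +0.0002857) = 81.9° ≈ 082°.

082°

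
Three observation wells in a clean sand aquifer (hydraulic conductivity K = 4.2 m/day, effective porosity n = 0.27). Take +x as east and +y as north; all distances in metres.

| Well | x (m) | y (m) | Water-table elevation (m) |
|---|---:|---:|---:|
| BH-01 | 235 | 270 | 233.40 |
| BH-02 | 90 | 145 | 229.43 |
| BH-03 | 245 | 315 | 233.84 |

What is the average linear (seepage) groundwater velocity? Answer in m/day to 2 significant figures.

Three-point gradient (reference BH-01): Δ to BH-02 = (-145, -125, -3.97), Δ to BH-03 = (10, 45, +0.44).
∂h/∂x = +0.02344, ∂h/∂y = +0.004569 (det = -5275).
|∇h| = √(0.02344² + 0.004569²) = 0.02388
Seepage velocity v = K·i/n = 4.2 × 0.02388 / 0.27 = 0.3715 m/day.

0.37 m/day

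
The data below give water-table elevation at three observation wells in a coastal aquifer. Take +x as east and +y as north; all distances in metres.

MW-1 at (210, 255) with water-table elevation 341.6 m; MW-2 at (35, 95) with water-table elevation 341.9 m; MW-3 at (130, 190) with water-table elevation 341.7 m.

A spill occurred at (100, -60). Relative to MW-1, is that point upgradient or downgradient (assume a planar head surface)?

upgradient

With h = a·x + b·y + c and MW-1 as origin, the differences give:
  (-175)·a + (-160)·b = +0.3
  (-80)·a + (-65)·b = +0.1
Eliminate b (×(-65) and ×(-160), subtract): -1425·a = -3.50 → a = ∂h/∂x = +0.002456
Back-substitute: b = ∂h/∂y = -0.004561.
Head at (100, -60) = 341.6 + (+0.002456)·(-110) + (-0.004561)·(-315) = 342.77 m.
That is higher than the 341.6 m at MW-1, so the point is upgradient.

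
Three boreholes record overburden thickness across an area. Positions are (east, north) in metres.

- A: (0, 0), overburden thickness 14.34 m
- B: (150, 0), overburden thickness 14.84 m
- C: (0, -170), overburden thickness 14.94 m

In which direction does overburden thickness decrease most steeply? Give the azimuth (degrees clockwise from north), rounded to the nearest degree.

∂d/∂x = (14.84 − 14.34) / (150 − 0) = +0.003333
∂d/∂y = (14.94 − 14.34) / (-170 − 0) = -0.003529
Steepest decrease is along −∇f: components (-0.003333 E, +0.003529 N).
Azimuth = atan2(-0.003333, +0.003529) = 316.6° ≈ 317°.

317°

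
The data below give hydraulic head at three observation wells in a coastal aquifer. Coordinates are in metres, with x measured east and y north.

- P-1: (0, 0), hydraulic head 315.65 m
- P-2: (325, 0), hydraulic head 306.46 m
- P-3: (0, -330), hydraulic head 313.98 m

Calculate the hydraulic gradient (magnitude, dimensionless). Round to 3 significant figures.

∂h/∂x = (306.46 − 315.65) / (325 − 0) = -0.02828
∂h/∂y = (313.98 − 315.65) / (-330 − 0) = +0.005061
|∇h| = √(-0.02828² + 0.005061²) = 0.02873

0.0287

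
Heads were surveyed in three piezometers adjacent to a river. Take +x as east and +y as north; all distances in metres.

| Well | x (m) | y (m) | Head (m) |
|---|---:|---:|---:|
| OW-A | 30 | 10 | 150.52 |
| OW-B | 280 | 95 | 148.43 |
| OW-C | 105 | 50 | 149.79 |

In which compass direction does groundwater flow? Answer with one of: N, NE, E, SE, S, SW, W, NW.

NE

Three-point gradient (reference OW-A): Δ to OW-B = (250, 85, -2.09), Δ to OW-C = (75, 40, -0.73).
∂h/∂x = -0.005945, ∂h/∂y = -0.007103 (det = 3625).
Flow = −∇h = (+0.005945 east, +0.007103 north), which points northeast.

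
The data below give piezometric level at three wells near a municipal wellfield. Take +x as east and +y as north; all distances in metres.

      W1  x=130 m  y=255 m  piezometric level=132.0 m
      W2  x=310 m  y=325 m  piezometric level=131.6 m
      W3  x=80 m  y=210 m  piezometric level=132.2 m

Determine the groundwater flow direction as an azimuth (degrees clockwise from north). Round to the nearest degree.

Three-point gradient (reference W1): Δ to W2 = (180, 70, -0.4), Δ to W3 = (-50, -45, +0.2).
∂h/∂x = -0.0008696, ∂h/∂y = -0.003478 (det = -4600).
Flow direction (−∇h) has components (+0.0008696 E, +0.003478 N).
Azimuth = atan2(E, N) = atan2(+0.0008696, +0.003478) = 14.0° ≈ 014°.

014°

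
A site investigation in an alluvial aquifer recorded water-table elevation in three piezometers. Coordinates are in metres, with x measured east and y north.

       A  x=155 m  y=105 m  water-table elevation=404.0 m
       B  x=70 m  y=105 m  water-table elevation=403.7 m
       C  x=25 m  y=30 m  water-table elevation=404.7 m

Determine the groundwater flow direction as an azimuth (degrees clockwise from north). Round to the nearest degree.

With h = a·x + b·y + c and A as origin, the differences give:
  (-85)·a + 0·b = -0.3
  (-130)·a + (-75)·b = +0.7
Eliminate b (×(-75) and ×0, subtract): 6375·a = 22.50 → a = ∂h/∂x = +0.003529
Back-substitute: b = ∂h/∂y = -0.01545.
Flow direction (−∇h) has components (-0.003529 E, +0.01545 N).
Azimuth = atan2(E, N) = atan2(-0.003529, +0.01545) = 347.1° ≈ 347°.

347°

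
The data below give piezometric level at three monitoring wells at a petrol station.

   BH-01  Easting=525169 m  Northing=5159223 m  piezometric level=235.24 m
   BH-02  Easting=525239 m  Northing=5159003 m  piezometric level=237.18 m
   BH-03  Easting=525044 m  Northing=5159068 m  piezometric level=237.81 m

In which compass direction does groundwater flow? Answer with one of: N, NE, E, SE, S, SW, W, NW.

NE

With h = a·x + b·y + c and BH-01 as origin, the differences give:
  70·a + (-220)·b = +1.94
  (-125)·a + (-155)·b = +2.57
Eliminate b (×(-155) and ×(-220), subtract): -38350·a = 264.700 → a = ∂h/∂x = -0.006902
Back-substitute: b = ∂h/∂y = -0.01101.
Flow = −∇h = (+0.006902 east, +0.01101 north), which points northeast.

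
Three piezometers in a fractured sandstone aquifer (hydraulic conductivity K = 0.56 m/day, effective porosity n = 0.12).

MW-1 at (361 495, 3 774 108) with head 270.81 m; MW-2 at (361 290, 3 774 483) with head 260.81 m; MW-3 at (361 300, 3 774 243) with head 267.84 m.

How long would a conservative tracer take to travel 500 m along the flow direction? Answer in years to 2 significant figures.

Differences from MW-1: to MW-2 (Δx, Δy, Δh) = (-205, 375, -10.00); to MW-3 = (-195, 135, -2.97).
Solve a·Δx + b·Δy = Δh: det = (-205)·135 − (-195)·375 = 45450.
∂h/∂x = [(-10.00)·135 − (-2.97)·375] / 45450 = -0.005198
∂h/∂y = [(-205)·(-2.97) − (-195)·(-10.00)] / 45450 = -0.02951
|∇h| = √(-0.005198² + -0.02951²) = 0.02996
Seepage velocity v = K·i/n = 0.56 × 0.02996 / 0.12 = 0.1398 m/day.
t = 500 / 0.1398 = 3577 days = 9.79 years.

9.8 years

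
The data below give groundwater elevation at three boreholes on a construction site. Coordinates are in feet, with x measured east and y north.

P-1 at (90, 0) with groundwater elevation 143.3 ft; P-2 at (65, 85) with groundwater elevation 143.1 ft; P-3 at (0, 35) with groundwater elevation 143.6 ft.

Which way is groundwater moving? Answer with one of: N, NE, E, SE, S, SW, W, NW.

NE

Differences from P-1: to P-2 (Δx, Δy, Δh) = (-25, 85, -0.2); to P-3 = (-90, 35, +0.3).
Determinant of the coordinate differences = (-25)·35 − (-90)·85 = 6775.
∂h/∂x = [(-0.2)·35 − (+0.3)·85] / 6775 = -0.004797
∂h/∂y = [(-25)·(+0.3) − (-90)·(-0.2)] / 6775 = -0.003764
Flow = −∇h = (+0.004797 east, +0.003764 north), which points northeast.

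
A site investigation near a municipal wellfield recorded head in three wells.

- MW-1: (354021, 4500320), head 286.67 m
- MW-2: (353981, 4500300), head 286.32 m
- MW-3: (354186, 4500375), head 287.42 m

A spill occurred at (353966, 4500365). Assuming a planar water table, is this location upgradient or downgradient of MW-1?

upgradient

Differences from MW-1: to MW-2 (Δx, Δy, Δh) = (-40, -20, -0.35); to MW-3 = (165, 55, +0.75).
Solve a·Δx + b·Δy = Δh: det = (-40)·55 − 165·(-20) = 1100.
∂h/∂x = [(-0.35)·55 − (+0.75)·(-20)] / 1100 = -0.003864
∂h/∂y = [(-40)·(+0.75) − 165·(-0.35)] / 1100 = +0.02523
Head at (353966, 4500365) = 286.67 + (-0.003864)·(-55) + (+0.02523)·(45) = 288.02 m.
That is higher than the 286.67 m at MW-1, so the point is upgradient.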